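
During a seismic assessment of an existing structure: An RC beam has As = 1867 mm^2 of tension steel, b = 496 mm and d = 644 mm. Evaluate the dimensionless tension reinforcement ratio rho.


rho = As / (b * d)
= 1867 / (496 * 644)
= 1867 / 319424
= 0.005845 (dimensionless)

0.005845 (dimensionless)


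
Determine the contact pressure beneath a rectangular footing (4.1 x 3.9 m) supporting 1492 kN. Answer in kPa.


A = 4.1 * 3.9 = 15.99 m^2
q = P / A = 1492 / 15.99
= 93.3083 kPa

93.3083 kPa


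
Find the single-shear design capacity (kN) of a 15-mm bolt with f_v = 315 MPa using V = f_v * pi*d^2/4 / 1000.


A = pi * d^2 / 4 = pi * 15^2 / 4 = 176.7146 mm^2
V = f_v * A / 1000 = 315 * 176.7146 / 1000
= 55.6651 kN

55.6651 kN


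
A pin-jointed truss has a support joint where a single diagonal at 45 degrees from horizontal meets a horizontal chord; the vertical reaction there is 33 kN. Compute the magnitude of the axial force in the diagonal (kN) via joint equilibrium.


At the joint, only the diagonal has a vertical component, so vertical equilibrium gives:
F * sin(45) = 33
F = 33 / sin(45)
= 33 / 0.707107
= 46.67 kN

46.67 kN


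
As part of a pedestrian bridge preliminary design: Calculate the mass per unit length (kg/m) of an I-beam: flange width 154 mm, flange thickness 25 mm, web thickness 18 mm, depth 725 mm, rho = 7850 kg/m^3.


A_flanges = 2 * 154 * 25 = 7700 mm^2
A_web = (725 - 2 * 25) * 18 = 12150 mm^2
A_total = 7700 + 12150 = 19850 mm^2 = 0.019850 m^2
Weight = rho * A = 7850 * 0.019850 = 155.8225 kg/m

155.8225 kg/m


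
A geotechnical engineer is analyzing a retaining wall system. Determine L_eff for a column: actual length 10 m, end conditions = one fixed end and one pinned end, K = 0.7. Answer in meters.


L_eff = K * L
= 0.7 * 10
= 7.0 m

7.0 m


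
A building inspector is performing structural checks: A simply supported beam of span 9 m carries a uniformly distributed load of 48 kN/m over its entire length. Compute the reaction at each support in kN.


Total load = w * L = 48 * 9 = 432 kN
By symmetry, each reaction R = total / 2 = 432 / 2 = 216.0 kN

216.0 kN


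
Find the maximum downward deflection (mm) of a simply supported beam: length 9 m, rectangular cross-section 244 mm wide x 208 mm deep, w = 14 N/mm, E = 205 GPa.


I = 244 * 208^3 / 12 = 182977877.33 mm^4
L = 9000.0 mm, w = 14 N/mm, E = 205000.0 MPa
delta = 5 * w * L^4 / (384 * E * I)
= 5 * 14 * 9000.0^4 / (384 * 205000.0 * 182977877.33)
= 31.8849 mm

31.8849 mm


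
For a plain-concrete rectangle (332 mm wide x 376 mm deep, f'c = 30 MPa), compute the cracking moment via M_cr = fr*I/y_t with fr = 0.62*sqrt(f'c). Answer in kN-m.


fr = 0.62 * sqrt(30) = 0.62 * 5.4772 = 3.3959 MPa
I = 332 * 376^3 / 12 = 1470687402.67 mm^4
y_t = 188.0 mm
M_cr = fr * I / y_t = 3.3959 * 1470687402.67 / 188.0 N-mm
= 26.5653 kN-m

26.5653 kN-m


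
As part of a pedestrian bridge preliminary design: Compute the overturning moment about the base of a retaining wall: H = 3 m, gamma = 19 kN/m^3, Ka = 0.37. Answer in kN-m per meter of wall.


Pa = 0.5 * Ka * gamma * H^2
= 0.5 * 0.37 * 19 * 3^2
= 31.635 kN/m
Arm = H / 3 = 3 / 3 = 1.0 m
Mo = Pa * arm = Pa * H / 3 = 31.635 * 3 / 3 = 31.635 kN-m/m

31.635 kN-m/m


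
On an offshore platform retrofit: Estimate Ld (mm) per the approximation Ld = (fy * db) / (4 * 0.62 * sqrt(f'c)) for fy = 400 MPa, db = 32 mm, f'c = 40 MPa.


Ld = (fy * db) / (4 * 0.62 * sqrt(f'c))
= (400 * 32) / (4 * 0.62 * sqrt(40))
= 12800 / 15.6849
= 816.07 mm

816.07 mm


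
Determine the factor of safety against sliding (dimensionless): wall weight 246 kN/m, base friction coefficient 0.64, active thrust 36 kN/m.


Resisting force = mu * W = 0.64 * 246 = 157.44 kN/m
FOS = Resisting / Driving = 157.44 / 36
= 4.3733 (dimensionless)

4.3733 (dimensionless)


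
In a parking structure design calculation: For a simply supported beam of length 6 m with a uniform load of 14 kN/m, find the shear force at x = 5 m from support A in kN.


R_A = w * L / 2 = 14 * 6 / 2 = 42.0 kN
V(x) = R_A - w * x = 42.0 - 14 * 5
= -28.0 kN

-28.0 kN


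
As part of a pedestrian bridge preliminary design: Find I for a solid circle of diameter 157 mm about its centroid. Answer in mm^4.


r = d / 2 = 157 / 2 = 78.5 mm
I = pi * r^4 / 4 = pi * 78.5^4 / 4
= 29824179.76 mm^4

29824179.76 mm^4


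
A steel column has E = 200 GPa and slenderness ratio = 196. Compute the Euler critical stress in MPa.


sigma_cr = pi^2 * E / lambda^2
= 9.8696 * 200000.0 / 196^2
= 9.8696 * 200000.0 / 38416
= 51.3828 MPa

51.3828 MPa


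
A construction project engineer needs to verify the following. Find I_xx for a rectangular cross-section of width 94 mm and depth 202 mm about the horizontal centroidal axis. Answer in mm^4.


I = b * h^3 / 12
= 94 * 202^3 / 12
= 94 * 8242408 / 12
= 64565529.33 mm^4

64565529.33 mm^4


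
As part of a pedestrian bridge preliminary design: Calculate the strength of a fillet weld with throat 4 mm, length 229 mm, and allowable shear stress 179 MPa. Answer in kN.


Strength = throat * length * allowable stress
= 4 * 229 * 179 N
= 163964 N
= 163.96 kN

163.96 kN


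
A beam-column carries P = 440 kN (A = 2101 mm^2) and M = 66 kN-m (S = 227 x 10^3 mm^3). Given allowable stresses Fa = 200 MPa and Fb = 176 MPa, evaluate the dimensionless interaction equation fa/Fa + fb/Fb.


f_a = P / A = 440000.0 / 2101 = 209.4241 MPa
f_b = M / S = 66000000.0 / 227000.0 = 290.7489 MPa
Ratio = f_a / Fa + f_b / Fb
= 209.4241 / 200 + 290.7489 / 176
= 2.6991 (dimensionless)

2.6991 (dimensionless)


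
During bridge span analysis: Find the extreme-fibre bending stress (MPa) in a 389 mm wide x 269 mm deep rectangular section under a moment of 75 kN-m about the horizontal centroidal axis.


I = b * h^3 / 12 = 389 * 269^3 / 12 = 630993950.08 mm^4
y = h / 2 = 269 / 2 = 134.5 mm
M = 75 kN-m = 75000000.0 N-mm
sigma = M * y / I = 75000000.0 * 134.5 / 630993950.08
= 15.99 MPa

15.99 MPa


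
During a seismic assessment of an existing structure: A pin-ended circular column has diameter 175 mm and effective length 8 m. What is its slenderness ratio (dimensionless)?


Radius of gyration r = d / 4 = 175 / 4 = 43.75 mm
L_eff = 8000.0 mm
Slenderness ratio = L / r = 8000.0 / 43.75 = 182.86 (dimensionless)

182.86 (dimensionless)


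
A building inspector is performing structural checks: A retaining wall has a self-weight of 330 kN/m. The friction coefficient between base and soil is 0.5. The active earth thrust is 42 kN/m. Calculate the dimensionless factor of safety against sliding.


Resisting force = mu * W = 0.5 * 330 = 165.0 kN/m
FOS = Resisting / Driving = 165.0 / 42
= 3.9286 (dimensionless)

3.9286 (dimensionless)


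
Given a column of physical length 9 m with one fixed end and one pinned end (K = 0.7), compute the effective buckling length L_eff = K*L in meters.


L_eff = K * L
= 0.7 * 9
= 6.3 m

6.3 m


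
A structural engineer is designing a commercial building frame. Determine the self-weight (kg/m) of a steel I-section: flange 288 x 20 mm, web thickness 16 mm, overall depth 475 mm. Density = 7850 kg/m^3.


A_flanges = 2 * 288 * 20 = 11520 mm^2
A_web = (475 - 2 * 20) * 16 = 6960 mm^2
A_total = 11520 + 6960 = 18480 mm^2 = 0.018480 m^2
Weight = rho * A = 7850 * 0.018480 = 145.068 kg/m

145.068 kg/m


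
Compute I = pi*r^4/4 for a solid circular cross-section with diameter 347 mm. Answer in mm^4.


r = d / 2 = 347 / 2 = 173.5 mm
I = pi * r^4 / 4 = pi * 173.5^4 / 4
= 711684976.18 mm^4

711684976.18 mm^4


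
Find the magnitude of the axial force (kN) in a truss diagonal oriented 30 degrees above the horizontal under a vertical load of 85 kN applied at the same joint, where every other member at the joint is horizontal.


At the joint, only the diagonal has a vertical component, so vertical equilibrium gives:
F * sin(30) = 85
F = 85 / sin(30)
= 85 / 0.5
= 170.0 kN

170.0 kN


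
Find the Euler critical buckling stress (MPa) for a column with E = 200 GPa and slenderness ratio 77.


sigma_cr = pi^2 * E / lambda^2
= 9.8696 * 200000.0 / 77^2
= 9.8696 * 200000.0 / 5929
= 332.9264 MPa

332.9264 MPa


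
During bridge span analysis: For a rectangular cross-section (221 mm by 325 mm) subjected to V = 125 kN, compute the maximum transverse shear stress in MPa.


A = b * h = 221 * 325 = 71825 mm^2
V = 125 kN = 125000.0 N
tau_max = 1.5 * V / A = 1.5 * 125000.0 / 71825
= 2.6105 MPa

2.6105 MPa


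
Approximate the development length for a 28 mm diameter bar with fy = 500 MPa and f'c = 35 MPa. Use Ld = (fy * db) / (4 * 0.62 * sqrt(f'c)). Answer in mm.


Ld = (fy * db) / (4 * 0.62 * sqrt(f'c))
= (500 * 28) / (4 * 0.62 * sqrt(35))
= 14000 / 14.6719
= 954.21 mm

954.21 mm


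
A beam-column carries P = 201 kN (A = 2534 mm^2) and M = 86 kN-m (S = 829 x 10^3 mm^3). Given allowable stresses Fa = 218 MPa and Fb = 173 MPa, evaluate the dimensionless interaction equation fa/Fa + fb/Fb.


f_a = P / A = 201000.0 / 2534 = 79.3212 MPa
f_b = M / S = 86000000.0 / 829000.0 = 103.7394 MPa
Ratio = f_a / Fa + f_b / Fb
= 79.3212 / 218 + 103.7394 / 173
= 0.9635 (dimensionless)

0.9635 (dimensionless)


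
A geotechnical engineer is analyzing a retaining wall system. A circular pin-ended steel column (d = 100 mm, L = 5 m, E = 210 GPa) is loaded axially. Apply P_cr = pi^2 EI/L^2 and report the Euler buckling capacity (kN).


I = pi * d^4 / 64 = 4908738.52 mm^4
L = 5000.0 mm
P_cr = pi^2 * E * I / L^2
= 9.8696 * 210000.0 * 4908738.52 / 5000.0^2
= 406957.38 N = 406.9574 kN

406.9574 kN


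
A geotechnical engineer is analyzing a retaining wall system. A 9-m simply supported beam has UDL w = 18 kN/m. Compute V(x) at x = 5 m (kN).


R_A = w * L / 2 = 18 * 9 / 2 = 81.0 kN
V(x) = R_A - w * x = 81.0 - 18 * 5
= -9.0 kN

-9.0 kN


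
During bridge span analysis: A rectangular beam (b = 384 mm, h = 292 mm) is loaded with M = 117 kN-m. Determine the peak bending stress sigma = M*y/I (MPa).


I = b * h^3 / 12 = 384 * 292^3 / 12 = 796706816.0 mm^4
y = h / 2 = 292 / 2 = 146.0 mm
M = 117 kN-m = 117000000.0 N-mm
sigma = M * y / I = 117000000.0 * 146.0 / 796706816.0
= 21.44 MPa

21.44 MPa


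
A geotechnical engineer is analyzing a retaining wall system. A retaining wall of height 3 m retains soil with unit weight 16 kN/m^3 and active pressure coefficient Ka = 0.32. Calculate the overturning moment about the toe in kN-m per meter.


Pa = 0.5 * Ka * gamma * H^2
= 0.5 * 0.32 * 16 * 3^2
= 23.04 kN/m
Arm = H / 3 = 3 / 3 = 1.0 m
Mo = Pa * arm = Pa * H / 3 = 23.04 * 3 / 3 = 23.04 kN-m/m

23.04 kN-m/m


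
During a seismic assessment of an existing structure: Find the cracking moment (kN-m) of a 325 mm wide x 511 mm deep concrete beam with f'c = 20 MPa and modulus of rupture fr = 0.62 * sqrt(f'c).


fr = 0.62 * sqrt(20) = 0.62 * 4.4721 = 2.7727 MPa
I = 325 * 511^3 / 12 = 3613805839.58 mm^4
y_t = 255.5 mm
M_cr = fr * I / y_t = 2.7727 * 3613805839.58 / 255.5 N-mm
= 39.2176 kN-m

39.2176 kN-m


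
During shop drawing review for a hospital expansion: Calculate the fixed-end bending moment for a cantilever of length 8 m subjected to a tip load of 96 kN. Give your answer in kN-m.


For a cantilever with a point load at the free end:
M_max = P * L = 96 * 8 = 768 kN-m

768 kN-m


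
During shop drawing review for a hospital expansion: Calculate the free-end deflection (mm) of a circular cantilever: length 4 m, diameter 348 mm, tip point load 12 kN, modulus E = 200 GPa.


I = pi * d^4 / 64 = pi * 348^4 / 64 = 719924369.13 mm^4
L = 4000.0 mm, P = 12000.0 N, E = 200000.0 MPa
delta = P * L^3 / (3 * E * I)
= 12000.0 * 4000.0^3 / (3 * 200000.0 * 719924369.13)
= 1.778 mm

1.778 mm


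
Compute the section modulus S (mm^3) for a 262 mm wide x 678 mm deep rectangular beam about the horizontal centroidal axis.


S = b * h^2 / 6
= 262 * 678^2 / 6
= 262 * 459684 / 6
= 20072868.0 mm^3

20072868.0 mm^3


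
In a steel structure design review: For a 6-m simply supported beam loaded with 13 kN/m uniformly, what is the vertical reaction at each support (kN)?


Total load = w * L = 13 * 6 = 78 kN
By symmetry, each reaction R = total / 2 = 78 / 2 = 39.0 kN

39.0 kN


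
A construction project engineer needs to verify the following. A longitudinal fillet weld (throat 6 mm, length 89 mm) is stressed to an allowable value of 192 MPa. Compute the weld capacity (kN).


Strength = throat * length * allowable stress
= 6 * 89 * 192 N
= 102528 N
= 102.53 kN

102.53 kN


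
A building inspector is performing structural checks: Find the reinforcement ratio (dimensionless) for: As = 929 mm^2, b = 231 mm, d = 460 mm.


rho = As / (b * d)
= 929 / (231 * 460)
= 929 / 106260
= 0.008743 (dimensionless)

0.008743 (dimensionless)


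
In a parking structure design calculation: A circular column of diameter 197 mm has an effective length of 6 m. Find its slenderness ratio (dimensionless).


Radius of gyration r = d / 4 = 197 / 4 = 49.25 mm
L_eff = 6000.0 mm
Slenderness ratio = L / r = 6000.0 / 49.25 = 121.83 (dimensionless)

121.83 (dimensionless)


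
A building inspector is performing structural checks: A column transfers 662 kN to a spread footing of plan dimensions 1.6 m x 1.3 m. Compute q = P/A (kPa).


A = 1.6 * 1.3 = 2.08 m^2
q = P / A = 662 / 2.08
= 318.2692 kPa

318.2692 kPa


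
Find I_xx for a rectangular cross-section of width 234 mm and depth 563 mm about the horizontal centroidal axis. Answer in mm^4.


I = b * h^3 / 12
= 234 * 563^3 / 12
= 234 * 178453547 / 12
= 3479844166.5 mm^4

3479844166.5 mm^4


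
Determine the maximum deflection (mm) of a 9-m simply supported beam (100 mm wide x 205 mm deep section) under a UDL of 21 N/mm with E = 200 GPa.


I = 100 * 205^3 / 12 = 71792708.33 mm^4
L = 9000.0 mm, w = 21 N/mm, E = 200000.0 MPa
delta = 5 * w * L^4 / (384 * E * I)
= 5 * 21 * 9000.0^4 / (384 * 200000.0 * 71792708.33)
= 124.9447 mm

124.9447 mm


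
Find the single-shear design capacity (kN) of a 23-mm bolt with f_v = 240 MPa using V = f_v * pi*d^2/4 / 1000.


A = pi * d^2 / 4 = pi * 23^2 / 4 = 415.4756 mm^2
V = f_v * A / 1000 = 240 * 415.4756 / 1000
= 99.7142 kN

99.7142 kN


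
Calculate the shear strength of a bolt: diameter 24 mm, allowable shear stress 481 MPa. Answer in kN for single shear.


A = pi * d^2 / 4 = pi * 24^2 / 4 = 452.3893 mm^2
V = f_v * A / 1000 = 481 * 452.3893 / 1000
= 217.5993 kN

217.5993 kN


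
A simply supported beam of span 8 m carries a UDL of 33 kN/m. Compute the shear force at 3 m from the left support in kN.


R_A = w * L / 2 = 33 * 8 / 2 = 132.0 kN
V(x) = R_A - w * x = 132.0 - 33 * 3
= 33.0 kN

33.0 kN


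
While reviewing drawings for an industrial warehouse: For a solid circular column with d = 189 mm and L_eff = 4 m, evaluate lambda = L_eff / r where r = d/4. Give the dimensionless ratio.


Radius of gyration r = d / 4 = 189 / 4 = 47.25 mm
L_eff = 4000.0 mm
Slenderness ratio = L / r = 4000.0 / 47.25 = 84.66 (dimensionless)

84.66 (dimensionless)


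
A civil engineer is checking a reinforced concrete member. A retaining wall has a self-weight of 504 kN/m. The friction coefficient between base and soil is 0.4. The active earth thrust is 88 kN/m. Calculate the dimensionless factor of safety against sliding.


Resisting force = mu * W = 0.4 * 504 = 201.6 kN/m
FOS = Resisting / Driving = 201.6 / 88
= 2.2909 (dimensionless)

2.2909 (dimensionless)


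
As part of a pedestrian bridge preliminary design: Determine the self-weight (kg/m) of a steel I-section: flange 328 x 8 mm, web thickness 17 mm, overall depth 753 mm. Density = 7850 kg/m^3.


A_flanges = 2 * 328 * 8 = 5248 mm^2
A_web = (753 - 2 * 8) * 17 = 12529 mm^2
A_total = 5248 + 12529 = 17777 mm^2 = 0.017777 m^2
Weight = rho * A = 7850 * 0.017777 = 139.5495 kg/m

139.5495 kg/m


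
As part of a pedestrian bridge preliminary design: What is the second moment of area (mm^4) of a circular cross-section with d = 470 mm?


r = d / 2 = 470 / 2 = 235.0 mm
I = pi * r^4 / 4 = pi * 235.0^4 / 4
= 2395307809.6 mm^4

2395307809.6 mm^4


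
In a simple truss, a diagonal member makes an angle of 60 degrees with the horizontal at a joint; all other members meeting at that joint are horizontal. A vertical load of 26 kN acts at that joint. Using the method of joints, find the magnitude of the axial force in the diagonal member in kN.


At the joint, only the diagonal has a vertical component, so vertical equilibrium gives:
F * sin(60) = 26
F = 26 / sin(60)
= 26 / 0.866025
= 30.02 kN

30.02 kN


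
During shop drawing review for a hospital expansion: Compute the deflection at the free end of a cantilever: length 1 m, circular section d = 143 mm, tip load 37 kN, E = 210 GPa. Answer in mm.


I = pi * d^4 / 64 = pi * 143^4 / 64 = 20526459.59 mm^4
L = 1000.0 mm, P = 37000.0 N, E = 210000.0 MPa
delta = P * L^3 / (3 * E * I)
= 37000.0 * 1000.0^3 / (3 * 210000.0 * 20526459.59)
= 2.8612 mm

2.8612 mm


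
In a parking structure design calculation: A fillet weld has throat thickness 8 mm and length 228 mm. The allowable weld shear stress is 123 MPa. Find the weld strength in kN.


Strength = throat * length * allowable stress
= 8 * 228 * 123 N
= 224352 N
= 224.35 kN

224.35 kN


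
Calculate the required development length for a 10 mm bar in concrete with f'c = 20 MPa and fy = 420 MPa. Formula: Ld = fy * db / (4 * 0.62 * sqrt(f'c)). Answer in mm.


Ld = (fy * db) / (4 * 0.62 * sqrt(f'c))
= (420 * 10) / (4 * 0.62 * sqrt(20))
= 4200 / 11.0909
= 378.69 mm

378.69 mm


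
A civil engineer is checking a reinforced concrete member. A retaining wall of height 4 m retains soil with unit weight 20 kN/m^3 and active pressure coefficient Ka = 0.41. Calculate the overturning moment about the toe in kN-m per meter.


Pa = 0.5 * Ka * gamma * H^2
= 0.5 * 0.41 * 20 * 4^2
= 65.6 kN/m
Arm = H / 3 = 4 / 3 = 1.3333 m
Mo = Pa * arm = Pa * H / 3 = 65.6 * 4 / 3 = 87.4667 kN-m/m

87.4667 kN-m/m


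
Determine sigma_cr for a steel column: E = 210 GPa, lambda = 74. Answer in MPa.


sigma_cr = pi^2 * E / lambda^2
= 9.8696 * 210000.0 / 74^2
= 9.8696 * 210000.0 / 5476
= 378.491 MPa

378.491 MPa


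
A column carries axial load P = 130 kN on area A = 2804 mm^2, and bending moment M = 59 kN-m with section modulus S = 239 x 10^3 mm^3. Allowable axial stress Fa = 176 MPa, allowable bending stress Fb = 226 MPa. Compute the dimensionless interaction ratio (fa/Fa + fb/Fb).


f_a = P / A = 130000.0 / 2804 = 46.3623 MPa
f_b = M / S = 59000000.0 / 239000.0 = 246.8619 MPa
Ratio = f_a / Fa + f_b / Fb
= 46.3623 / 176 + 246.8619 / 226
= 1.3557 (dimensionless)

1.3557 (dimensionless)


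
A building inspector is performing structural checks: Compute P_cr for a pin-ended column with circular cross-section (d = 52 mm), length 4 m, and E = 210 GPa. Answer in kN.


I = pi * d^4 / 64 = 358908.11 mm^4
L = 4000.0 mm
P_cr = pi^2 * E * I / L^2
= 9.8696 * 210000.0 * 358908.11 / 4000.0^2
= 46492.44 N = 46.4924 kN

46.4924 kN


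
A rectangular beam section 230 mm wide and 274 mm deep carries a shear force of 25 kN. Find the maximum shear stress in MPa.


A = b * h = 230 * 274 = 63020 mm^2
V = 25 kN = 25000.0 N
tau_max = 1.5 * V / A = 1.5 * 25000.0 / 63020
= 0.595 MPa

0.595 MPa


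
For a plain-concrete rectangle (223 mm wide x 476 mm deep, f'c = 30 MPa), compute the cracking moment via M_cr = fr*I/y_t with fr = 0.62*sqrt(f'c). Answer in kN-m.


fr = 0.62 * sqrt(30) = 0.62 * 5.4772 = 3.3959 MPa
I = 223 * 476^3 / 12 = 2004215770.67 mm^4
y_t = 238.0 mm
M_cr = fr * I / y_t = 3.3959 * 2004215770.67 / 238.0 N-mm
= 28.597 kN-m

28.597 kN-m


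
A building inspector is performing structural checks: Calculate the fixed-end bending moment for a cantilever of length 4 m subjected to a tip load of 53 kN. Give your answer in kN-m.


For a cantilever with a point load at the free end:
M_max = P * L = 53 * 4 = 212 kN-m

212 kN-m


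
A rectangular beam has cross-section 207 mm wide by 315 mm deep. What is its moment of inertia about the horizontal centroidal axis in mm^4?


I = b * h^3 / 12
= 207 * 315^3 / 12
= 207 * 31255875 / 12
= 539163843.75 mm^4

539163843.75 mm^4


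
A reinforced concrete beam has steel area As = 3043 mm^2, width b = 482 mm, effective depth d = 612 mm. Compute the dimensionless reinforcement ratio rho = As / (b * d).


rho = As / (b * d)
= 3043 / (482 * 612)
= 3043 / 294984
= 0.010316 (dimensionless)

0.010316 (dimensionless)


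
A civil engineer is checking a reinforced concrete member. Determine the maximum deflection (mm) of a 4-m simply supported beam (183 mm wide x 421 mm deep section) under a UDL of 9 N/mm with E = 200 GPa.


I = 183 * 421^3 / 12 = 1137931530.25 mm^4
L = 4000.0 mm, w = 9 N/mm, E = 200000.0 MPa
delta = 5 * w * L^4 / (384 * E * I)
= 5 * 9 * 4000.0^4 / (384 * 200000.0 * 1137931530.25)
= 0.1318 mm

0.1318 mm


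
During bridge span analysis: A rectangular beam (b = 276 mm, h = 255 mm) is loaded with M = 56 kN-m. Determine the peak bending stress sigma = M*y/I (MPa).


I = b * h^3 / 12 = 276 * 255^3 / 12 = 381371625.0 mm^4
y = h / 2 = 255 / 2 = 127.5 mm
M = 56 kN-m = 56000000.0 N-mm
sigma = M * y / I = 56000000.0 * 127.5 / 381371625.0
= 18.72 MPa

18.72 MPa


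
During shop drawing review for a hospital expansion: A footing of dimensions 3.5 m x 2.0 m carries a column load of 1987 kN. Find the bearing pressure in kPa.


A = 3.5 * 2.0 = 7.0 m^2
q = P / A = 1987 / 7.0
= 283.8571 kPa

283.8571 kPa


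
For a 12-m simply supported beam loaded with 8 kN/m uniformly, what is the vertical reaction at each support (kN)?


Total load = w * L = 8 * 12 = 96 kN
By symmetry, each reaction R = total / 2 = 96 / 2 = 48.0 kN

48.0 kN


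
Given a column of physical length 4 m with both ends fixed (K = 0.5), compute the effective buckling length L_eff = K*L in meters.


L_eff = K * L
= 0.5 * 4
= 2.0 m

2.0 m


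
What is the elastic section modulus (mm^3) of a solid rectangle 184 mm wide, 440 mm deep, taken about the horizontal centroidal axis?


S = b * h^2 / 6
= 184 * 440^2 / 6
= 184 * 193600 / 6
= 5937066.67 mm^3

5937066.67 mm^3


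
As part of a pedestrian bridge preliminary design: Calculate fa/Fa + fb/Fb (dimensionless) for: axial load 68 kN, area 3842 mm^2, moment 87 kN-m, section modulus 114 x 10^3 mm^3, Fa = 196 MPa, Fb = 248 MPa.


f_a = P / A = 68000.0 / 3842 = 17.6991 MPa
f_b = M / S = 87000000.0 / 114000.0 = 763.1579 MPa
Ratio = f_a / Fa + f_b / Fb
= 17.6991 / 196 + 763.1579 / 248
= 3.1676 (dimensionless)

3.1676 (dimensionless)


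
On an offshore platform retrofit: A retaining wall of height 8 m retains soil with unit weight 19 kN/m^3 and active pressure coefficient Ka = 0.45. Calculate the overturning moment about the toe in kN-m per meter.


Pa = 0.5 * Ka * gamma * H^2
= 0.5 * 0.45 * 19 * 8^2
= 273.6 kN/m
Arm = H / 3 = 8 / 3 = 2.6667 m
Mo = Pa * arm = Pa * H / 3 = 273.6 * 8 / 3 = 729.6 kN-m/m

729.6 kN-m/m


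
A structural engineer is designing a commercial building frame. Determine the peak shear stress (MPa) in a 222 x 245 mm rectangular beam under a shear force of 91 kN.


A = b * h = 222 * 245 = 54390 mm^2
V = 91 kN = 91000.0 N
tau_max = 1.5 * V / A = 1.5 * 91000.0 / 54390
= 2.5097 MPa

2.5097 MPa


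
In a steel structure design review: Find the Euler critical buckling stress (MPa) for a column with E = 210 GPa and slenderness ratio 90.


sigma_cr = pi^2 * E / lambda^2
= 9.8696 * 210000.0 / 90^2
= 9.8696 * 210000.0 / 8100
= 255.8786 MPa

255.8786 MPa


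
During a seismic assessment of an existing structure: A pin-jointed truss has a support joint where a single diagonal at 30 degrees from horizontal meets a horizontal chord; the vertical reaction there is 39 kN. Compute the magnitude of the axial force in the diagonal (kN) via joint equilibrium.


At the joint, only the diagonal has a vertical component, so vertical equilibrium gives:
F * sin(30) = 39
F = 39 / sin(30)
= 39 / 0.5
= 78.0 kN

78.0 kN


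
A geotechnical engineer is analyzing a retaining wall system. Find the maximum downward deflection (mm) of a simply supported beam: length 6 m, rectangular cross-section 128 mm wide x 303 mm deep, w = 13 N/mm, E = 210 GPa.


I = 128 * 303^3 / 12 = 296726688.0 mm^4
L = 6000.0 mm, w = 13 N/mm, E = 210000.0 MPa
delta = 5 * w * L^4 / (384 * E * I)
= 5 * 13 * 6000.0^4 / (384 * 210000.0 * 296726688.0)
= 3.5206 mm

3.5206 mm


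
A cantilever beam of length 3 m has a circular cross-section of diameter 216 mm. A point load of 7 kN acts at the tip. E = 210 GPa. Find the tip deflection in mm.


I = pi * d^4 / 64 = pi * 216^4 / 64 = 106852553.05 mm^4
L = 3000.0 mm, P = 7000.0 N, E = 210000.0 MPa
delta = P * L^3 / (3 * E * I)
= 7000.0 * 3000.0^3 / (3 * 210000.0 * 106852553.05)
= 2.8076 mm

2.8076 mm


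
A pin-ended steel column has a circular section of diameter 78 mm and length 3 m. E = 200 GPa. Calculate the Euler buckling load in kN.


I = pi * d^4 / 64 = 1816972.31 mm^4
L = 3000.0 mm
P_cr = pi^2 * E * I / L^2
= 9.8696 * 200000.0 * 1816972.31 / 3000.0^2
= 398506.62 N = 398.5066 kN

398.5066 kN


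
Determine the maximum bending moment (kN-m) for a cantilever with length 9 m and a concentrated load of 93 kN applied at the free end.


For a cantilever with a point load at the free end:
M_max = P * L = 93 * 9 = 837 kN-m

837 kN-m


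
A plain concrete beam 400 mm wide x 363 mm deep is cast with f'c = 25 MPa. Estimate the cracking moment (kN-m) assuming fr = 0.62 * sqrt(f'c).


fr = 0.62 * sqrt(25) = 0.62 * 5.0 = 3.1 MPa
I = 400 * 363^3 / 12 = 1594404900.0 mm^4
y_t = 181.5 mm
M_cr = fr * I / y_t = 3.1 * 1594404900.0 / 181.5 N-mm
= 27.2323 kN-m

27.2323 kN-m


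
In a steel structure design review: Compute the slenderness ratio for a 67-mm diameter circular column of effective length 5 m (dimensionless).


Radius of gyration r = d / 4 = 67 / 4 = 16.75 mm
L_eff = 5000.0 mm
Slenderness ratio = L / r = 5000.0 / 16.75 = 298.51 (dimensionless)

298.51 (dimensionless)


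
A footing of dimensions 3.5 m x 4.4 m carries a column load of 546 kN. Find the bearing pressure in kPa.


A = 3.5 * 4.4 = 15.4 m^2
q = P / A = 546 / 15.4
= 35.4545 kPa

35.4545 kPa


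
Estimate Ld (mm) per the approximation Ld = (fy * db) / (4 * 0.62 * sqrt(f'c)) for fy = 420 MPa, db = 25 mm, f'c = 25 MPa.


Ld = (fy * db) / (4 * 0.62 * sqrt(f'c))
= (420 * 25) / (4 * 0.62 * sqrt(25))
= 10500 / 12.4
= 846.77 mm

846.77 mm


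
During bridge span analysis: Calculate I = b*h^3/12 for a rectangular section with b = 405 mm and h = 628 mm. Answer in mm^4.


I = b * h^3 / 12
= 405 * 628^3 / 12
= 405 * 247673152 / 12
= 8358968880.0 mm^4

8358968880.0 mm^4


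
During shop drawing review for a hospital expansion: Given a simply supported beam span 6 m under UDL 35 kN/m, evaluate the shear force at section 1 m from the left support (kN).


R_A = w * L / 2 = 35 * 6 / 2 = 105.0 kN
V(x) = R_A - w * x = 105.0 - 35 * 1
= 70.0 kN

70.0 kN


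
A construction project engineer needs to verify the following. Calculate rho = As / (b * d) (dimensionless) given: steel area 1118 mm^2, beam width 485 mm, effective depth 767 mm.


rho = As / (b * d)
= 1118 / (485 * 767)
= 1118 / 371995
= 0.003005 (dimensionless)

0.003005 (dimensionless)


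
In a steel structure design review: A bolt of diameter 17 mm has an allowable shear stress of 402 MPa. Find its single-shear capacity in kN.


A = pi * d^2 / 4 = pi * 17^2 / 4 = 226.9801 mm^2
V = f_v * A / 1000 = 402 * 226.9801 / 1000
= 91.246 kN

91.246 kN


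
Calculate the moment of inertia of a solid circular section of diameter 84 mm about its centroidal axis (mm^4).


r = d / 2 = 84 / 2 = 42.0 mm
I = pi * r^4 / 4 = pi * 42.0^4 / 4
= 2443920.32 mm^4

2443920.32 mm^4


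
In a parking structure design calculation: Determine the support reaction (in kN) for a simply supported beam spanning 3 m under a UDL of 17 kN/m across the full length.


Total load = w * L = 17 * 3 = 51 kN
By symmetry, each reaction R = total / 2 = 51 / 2 = 25.5 kN

25.5 kN


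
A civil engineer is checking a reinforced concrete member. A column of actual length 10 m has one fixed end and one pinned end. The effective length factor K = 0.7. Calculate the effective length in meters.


L_eff = K * L
= 0.7 * 10
= 7.0 m

7.0 m


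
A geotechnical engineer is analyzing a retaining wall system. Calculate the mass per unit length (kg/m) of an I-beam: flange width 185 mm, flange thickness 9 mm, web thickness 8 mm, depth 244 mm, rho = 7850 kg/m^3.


A_flanges = 2 * 185 * 9 = 3330 mm^2
A_web = (244 - 2 * 9) * 8 = 1808 mm^2
A_total = 3330 + 1808 = 5138 mm^2 = 0.005138 m^2
Weight = rho * A = 7850 * 0.005138 = 40.3333 kg/m

40.3333 kg/m


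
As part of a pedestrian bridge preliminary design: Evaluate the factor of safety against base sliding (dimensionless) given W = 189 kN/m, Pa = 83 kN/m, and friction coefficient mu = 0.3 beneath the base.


Resisting force = mu * W = 0.3 * 189 = 56.7 kN/m
FOS = Resisting / Driving = 56.7 / 83
= 0.6831 (dimensionless)

0.6831 (dimensionless)


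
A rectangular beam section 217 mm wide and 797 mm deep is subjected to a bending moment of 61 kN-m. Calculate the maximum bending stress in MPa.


I = b * h^3 / 12 = 217 * 797^3 / 12 = 9154896778.42 mm^4
y = h / 2 = 797 / 2 = 398.5 mm
M = 61 kN-m = 61000000.0 N-mm
sigma = M * y / I = 61000000.0 * 398.5 / 9154896778.42
= 2.66 MPa

2.66 MPa


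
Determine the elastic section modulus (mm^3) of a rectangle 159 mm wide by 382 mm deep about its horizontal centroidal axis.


S = b * h^2 / 6
= 159 * 382^2 / 6
= 159 * 145924 / 6
= 3866986.0 mm^3

3866986.0 mm^3


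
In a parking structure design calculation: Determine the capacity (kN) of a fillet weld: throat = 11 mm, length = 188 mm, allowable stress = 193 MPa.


Strength = throat * length * allowable stress
= 11 * 188 * 193 N
= 399124 N
= 399.12 kN

399.12 kN


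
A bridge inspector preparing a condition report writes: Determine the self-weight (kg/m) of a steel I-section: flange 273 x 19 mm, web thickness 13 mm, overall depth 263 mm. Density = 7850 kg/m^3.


A_flanges = 2 * 273 * 19 = 10374 mm^2
A_web = (263 - 2 * 19) * 13 = 2925 mm^2
A_total = 10374 + 2925 = 13299 mm^2 = 0.013299 m^2
Weight = rho * A = 7850 * 0.013299 = 104.3971 kg/m

104.3971 kg/m


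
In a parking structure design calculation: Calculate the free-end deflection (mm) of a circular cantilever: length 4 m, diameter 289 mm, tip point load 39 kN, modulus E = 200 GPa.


I = pi * d^4 / 64 = pi * 289^4 / 64 = 342421692.65 mm^4
L = 4000.0 mm, P = 39000.0 N, E = 200000.0 MPa
delta = P * L^3 / (3 * E * I)
= 39000.0 * 4000.0^3 / (3 * 200000.0 * 342421692.65)
= 12.1488 mm

12.1488 mm


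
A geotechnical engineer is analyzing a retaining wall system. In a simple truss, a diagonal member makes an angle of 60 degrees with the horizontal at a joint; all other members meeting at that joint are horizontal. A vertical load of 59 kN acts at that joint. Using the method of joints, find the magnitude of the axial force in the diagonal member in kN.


At the joint, only the diagonal has a vertical component, so vertical equilibrium gives:
F * sin(60) = 59
F = 59 / sin(60)
= 59 / 0.866025
= 68.13 kN

68.13 kN


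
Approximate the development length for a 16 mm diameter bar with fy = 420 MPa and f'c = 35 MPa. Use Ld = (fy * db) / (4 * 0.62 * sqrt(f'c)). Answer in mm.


Ld = (fy * db) / (4 * 0.62 * sqrt(f'c))
= (420 * 16) / (4 * 0.62 * sqrt(35))
= 6720 / 14.6719
= 458.02 mm

458.02 mm


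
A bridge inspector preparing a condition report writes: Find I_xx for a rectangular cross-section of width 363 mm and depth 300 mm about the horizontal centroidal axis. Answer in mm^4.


I = b * h^3 / 12
= 363 * 300^3 / 12
= 363 * 27000000 / 12
= 816750000.0 mm^4

816750000.0 mm^4


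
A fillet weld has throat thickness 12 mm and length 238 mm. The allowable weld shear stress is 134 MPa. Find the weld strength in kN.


Strength = throat * length * allowable stress
= 12 * 238 * 134 N
= 382704 N
= 382.7 kN

382.7 kN


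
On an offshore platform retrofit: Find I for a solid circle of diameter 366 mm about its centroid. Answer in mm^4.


r = d / 2 = 366 / 2 = 183.0 mm
I = pi * r^4 / 4 = pi * 183.0^4 / 4
= 880834345.46 mm^4

880834345.46 mm^4


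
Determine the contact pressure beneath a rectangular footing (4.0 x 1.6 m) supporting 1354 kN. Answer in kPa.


A = 4.0 * 1.6 = 6.4 m^2
q = P / A = 1354 / 6.4
= 211.5625 kPa

211.5625 kPa


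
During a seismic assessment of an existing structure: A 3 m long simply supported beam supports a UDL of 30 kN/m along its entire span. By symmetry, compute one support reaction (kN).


Total load = w * L = 30 * 3 = 90 kN
By symmetry, each reaction R = total / 2 = 90 / 2 = 45.0 kN

45.0 kN


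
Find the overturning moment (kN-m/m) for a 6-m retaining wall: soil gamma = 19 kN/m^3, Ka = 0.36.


Pa = 0.5 * Ka * gamma * H^2
= 0.5 * 0.36 * 19 * 6^2
= 123.12 kN/m
Arm = H / 3 = 6 / 3 = 2.0 m
Mo = Pa * arm = Pa * H / 3 = 123.12 * 6 / 3 = 246.24 kN-m/m

246.24 kN-m/m


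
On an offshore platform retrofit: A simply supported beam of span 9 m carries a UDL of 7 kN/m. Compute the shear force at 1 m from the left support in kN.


R_A = w * L / 2 = 7 * 9 / 2 = 31.5 kN
V(x) = R_A - w * x = 31.5 - 7 * 1
= 24.5 kN

24.5 kN


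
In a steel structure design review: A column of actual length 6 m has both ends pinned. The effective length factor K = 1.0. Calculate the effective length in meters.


L_eff = K * L
= 1.0 * 6
= 6.0 m

6.0 m


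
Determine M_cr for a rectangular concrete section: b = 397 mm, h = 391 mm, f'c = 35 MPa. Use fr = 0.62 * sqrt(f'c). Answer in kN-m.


fr = 0.62 * sqrt(35) = 0.62 * 5.9161 = 3.668 MPa
I = 397 * 391^3 / 12 = 1977604915.58 mm^4
y_t = 195.5 mm
M_cr = fr * I / y_t = 3.668 * 1977604915.58 / 195.5 N-mm
= 37.1038 kN-m

37.1038 kN-m


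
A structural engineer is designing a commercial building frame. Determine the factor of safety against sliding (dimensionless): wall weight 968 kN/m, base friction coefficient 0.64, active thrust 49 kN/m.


Resisting force = mu * W = 0.64 * 968 = 619.52 kN/m
FOS = Resisting / Driving = 619.52 / 49
= 12.6433 (dimensionless)

12.6433 (dimensionless)


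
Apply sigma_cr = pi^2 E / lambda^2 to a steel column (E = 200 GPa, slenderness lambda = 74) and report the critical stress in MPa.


sigma_cr = pi^2 * E / lambda^2
= 9.8696 * 200000.0 / 74^2
= 9.8696 * 200000.0 / 5476
= 360.4677 MPa

360.4677 MPa


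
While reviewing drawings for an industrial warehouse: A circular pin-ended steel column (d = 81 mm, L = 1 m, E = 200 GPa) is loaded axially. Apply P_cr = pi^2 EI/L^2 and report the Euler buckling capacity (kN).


I = pi * d^4 / 64 = 2113050.98 mm^4
L = 1000.0 mm
P_cr = pi^2 * E * I / L^2
= 9.8696 * 200000.0 * 2113050.98 / 1000.0^2
= 4170995.44 N = 4170.9954 kN

4170.9954 kN


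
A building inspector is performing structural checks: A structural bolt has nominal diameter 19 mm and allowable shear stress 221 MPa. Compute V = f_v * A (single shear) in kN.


A = pi * d^2 / 4 = pi * 19^2 / 4 = 283.5287 mm^2
V = f_v * A / 1000 = 221 * 283.5287 / 1000
= 62.6599 kN

62.6599 kN


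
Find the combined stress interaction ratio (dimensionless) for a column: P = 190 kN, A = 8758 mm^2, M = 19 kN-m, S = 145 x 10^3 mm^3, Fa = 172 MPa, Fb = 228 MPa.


f_a = P / A = 190000.0 / 8758 = 21.6945 MPa
f_b = M / S = 19000000.0 / 145000.0 = 131.0345 MPa
Ratio = f_a / Fa + f_b / Fb
= 21.6945 / 172 + 131.0345 / 228
= 0.7008 (dimensionless)

0.7008 (dimensionless)


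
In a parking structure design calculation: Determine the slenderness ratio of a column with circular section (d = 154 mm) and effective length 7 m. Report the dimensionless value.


Radius of gyration r = d / 4 = 154 / 4 = 38.5 mm
L_eff = 7000.0 mm
Slenderness ratio = L / r = 7000.0 / 38.5 = 181.82 (dimensionless)

181.82 (dimensionless)


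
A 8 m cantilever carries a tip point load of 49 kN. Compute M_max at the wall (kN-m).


For a cantilever with a point load at the free end:
M_max = P * L = 49 * 8 = 392 kN-m

392 kN-m


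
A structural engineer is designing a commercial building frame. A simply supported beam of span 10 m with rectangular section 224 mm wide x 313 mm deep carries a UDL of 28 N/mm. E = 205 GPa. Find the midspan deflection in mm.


I = 224 * 313^3 / 12 = 572400210.67 mm^4
L = 10000.0 mm, w = 28 N/mm, E = 205000.0 MPa
delta = 5 * w * L^4 / (384 * E * I)
= 5 * 28 * 10000.0^4 / (384 * 205000.0 * 572400210.67)
= 31.0701 mm

31.0701 mm


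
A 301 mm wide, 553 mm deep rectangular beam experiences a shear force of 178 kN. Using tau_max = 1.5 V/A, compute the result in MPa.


A = b * h = 301 * 553 = 166453 mm^2
V = 178 kN = 178000.0 N
tau_max = 1.5 * V / A = 1.5 * 178000.0 / 166453
= 1.6041 MPa

1.6041 MPa


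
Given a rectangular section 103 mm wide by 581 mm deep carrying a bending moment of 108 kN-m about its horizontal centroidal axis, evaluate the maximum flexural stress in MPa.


I = b * h^3 / 12 = 103 * 581^3 / 12 = 1683388576.92 mm^4
y = h / 2 = 581 / 2 = 290.5 mm
M = 108 kN-m = 108000000.0 N-mm
sigma = M * y / I = 108000000.0 * 290.5 / 1683388576.92
= 18.64 MPa

18.64 MPa


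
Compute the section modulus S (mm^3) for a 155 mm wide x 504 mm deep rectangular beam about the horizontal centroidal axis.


S = b * h^2 / 6
= 155 * 504^2 / 6
= 155 * 254016 / 6
= 6562080.0 mm^3

6562080.0 mm^3


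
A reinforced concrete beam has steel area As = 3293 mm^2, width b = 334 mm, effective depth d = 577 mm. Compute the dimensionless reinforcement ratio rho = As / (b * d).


rho = As / (b * d)
= 3293 / (334 * 577)
= 3293 / 192718
= 0.017087 (dimensionless)

0.017087 (dimensionless)


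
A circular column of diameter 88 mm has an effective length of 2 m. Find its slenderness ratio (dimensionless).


Radius of gyration r = d / 4 = 88 / 4 = 22.0 mm
L_eff = 2000.0 mm
Slenderness ratio = L / r = 2000.0 / 22.0 = 90.91 (dimensionless)

90.91 (dimensionless)


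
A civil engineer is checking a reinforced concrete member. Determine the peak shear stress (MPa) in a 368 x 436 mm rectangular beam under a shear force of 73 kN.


A = b * h = 368 * 436 = 160448 mm^2
V = 73 kN = 73000.0 N
tau_max = 1.5 * V / A = 1.5 * 73000.0 / 160448
= 0.6825 MPa

0.6825 MPa


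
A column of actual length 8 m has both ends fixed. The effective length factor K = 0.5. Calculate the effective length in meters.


L_eff = K * L
= 0.5 * 8
= 4.0 m

4.0 m


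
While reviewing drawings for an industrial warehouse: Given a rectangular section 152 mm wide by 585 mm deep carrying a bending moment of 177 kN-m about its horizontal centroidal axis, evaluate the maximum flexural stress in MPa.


I = b * h^3 / 12 = 152 * 585^3 / 12 = 2535887250.0 mm^4
y = h / 2 = 585 / 2 = 292.5 mm
M = 177 kN-m = 177000000.0 N-mm
sigma = M * y / I = 177000000.0 * 292.5 / 2535887250.0
= 20.42 MPa

20.42 MPa


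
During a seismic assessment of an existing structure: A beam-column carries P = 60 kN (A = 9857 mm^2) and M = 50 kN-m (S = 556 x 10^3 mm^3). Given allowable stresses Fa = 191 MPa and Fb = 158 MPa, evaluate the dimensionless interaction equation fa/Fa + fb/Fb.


f_a = P / A = 60000.0 / 9857 = 6.087 MPa
f_b = M / S = 50000000.0 / 556000.0 = 89.9281 MPa
Ratio = f_a / Fa + f_b / Fb
= 6.087 / 191 + 89.9281 / 158
= 0.601 (dimensionless)

0.601 (dimensionless)


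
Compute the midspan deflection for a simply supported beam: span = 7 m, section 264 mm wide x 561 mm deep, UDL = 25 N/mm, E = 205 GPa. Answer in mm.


I = 264 * 561^3 / 12 = 3884286582.0 mm^4
L = 7000.0 mm, w = 25 N/mm, E = 205000.0 MPa
delta = 5 * w * L^4 / (384 * E * I)
= 5 * 25 * 7000.0^4 / (384 * 205000.0 * 3884286582.0)
= 0.9815 mm

0.9815 mm


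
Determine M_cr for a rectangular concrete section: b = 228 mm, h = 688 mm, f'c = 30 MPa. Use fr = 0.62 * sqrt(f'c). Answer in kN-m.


fr = 0.62 * sqrt(30) = 0.62 * 5.4772 = 3.3959 MPa
I = 228 * 688^3 / 12 = 6187552768.0 mm^4
y_t = 344.0 mm
M_cr = fr * I / y_t = 3.3959 * 6187552768.0 / 344.0 N-mm
= 61.0819 kN-m

61.0819 kN-m
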